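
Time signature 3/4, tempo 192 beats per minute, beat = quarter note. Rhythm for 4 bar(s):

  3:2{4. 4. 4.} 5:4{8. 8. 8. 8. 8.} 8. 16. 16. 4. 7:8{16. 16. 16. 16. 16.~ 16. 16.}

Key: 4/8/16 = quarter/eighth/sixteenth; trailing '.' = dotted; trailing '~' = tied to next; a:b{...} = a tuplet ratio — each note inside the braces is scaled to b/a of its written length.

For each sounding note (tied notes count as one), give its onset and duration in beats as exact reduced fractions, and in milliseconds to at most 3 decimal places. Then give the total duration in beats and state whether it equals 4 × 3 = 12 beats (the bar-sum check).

1) 0.0ms=0b +312.5ms=1b
2) 312.5ms=1b +312.5ms=1b
3) 625.0ms=2b +312.5ms=1b
4) 937.5ms=3b +187.5ms=3/5b
5) 1125.0ms=18/5b +187.5ms=3/5b
6) 1312.5ms=21/5b +187.5ms=3/5b
7) 1500.0ms=24/5b +187.5ms=3/5b
8) 1687.5ms=27/5b +187.5ms=3/5b
9) 1875.0ms=6b +234.375ms=3/4b
10) 2109.375ms=27/4b +117.188ms=3/8b
11) 2226.562ms=57/8b +117.188ms=3/8b
12) 2343.75ms=15/2b +468.75ms=3/2b
13) 2812.5ms=9b +133.929ms=3/7b
14) 2946.429ms=66/7b +133.929ms=3/7b
15) 3080.357ms=69/7b +133.929ms=3/7b
16) 3214.286ms=72/7b +133.929ms=3/7b
17) 3348.214ms=75/7b +267.857ms=6/7b
18) 3616.071ms=81/7b +133.929ms=3/7b
Σ=12b of 12 (192bpm 3/4) — PASS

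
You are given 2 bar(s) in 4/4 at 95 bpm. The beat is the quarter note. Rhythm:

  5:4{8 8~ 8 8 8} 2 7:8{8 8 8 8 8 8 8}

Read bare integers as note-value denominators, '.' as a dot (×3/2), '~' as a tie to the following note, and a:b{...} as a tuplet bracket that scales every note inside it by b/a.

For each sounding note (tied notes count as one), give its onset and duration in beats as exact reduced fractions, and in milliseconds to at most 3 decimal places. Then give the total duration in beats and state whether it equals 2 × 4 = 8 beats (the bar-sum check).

1) 0.0ms=0b +252.632ms=2/5b
2) 252.632ms=2/5b +505.263ms=4/5b
3) 757.895ms=6/5b +252.632ms=2/5b
4) 1010.526ms=8/5b +252.632ms=2/5b
5) 1263.158ms=2b +1263.158ms=2b
6) 2526.316ms=4b +360.902ms=4/7b
7) 2887.218ms=32/7b +360.902ms=4/7b
8) 3248.12ms=36/7b +360.902ms=4/7b
9) 3609.023ms=40/7b +360.902ms=4/7b
10) 3969.925ms=44/7b +360.902ms=4/7b
11) 4330.827ms=48/7b +360.902ms=4/7b
12) 4691.729ms=52/7b +360.902ms=4/7b
Σ=8b of 8 (95bpm 4/4) — PASS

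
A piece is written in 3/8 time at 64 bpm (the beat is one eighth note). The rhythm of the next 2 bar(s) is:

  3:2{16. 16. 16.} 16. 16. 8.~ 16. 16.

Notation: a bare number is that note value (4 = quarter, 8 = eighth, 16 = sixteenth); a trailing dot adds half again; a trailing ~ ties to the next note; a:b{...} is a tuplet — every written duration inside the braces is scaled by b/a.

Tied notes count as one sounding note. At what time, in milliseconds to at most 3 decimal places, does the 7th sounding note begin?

1. 0.0ms @ 0 + 468.75ms (1/2)
2. 468.75ms @ 1/2 + 468.75ms (1/2)
3. 937.5ms @ 1 + 468.75ms (1/2)
4. 1406.25ms @ 3/2 + 703.125ms (3/4)
5. 2109.375ms @ 9/4 + 703.125ms (3/4)
6. 2812.5ms @ 3 + 2109.375ms (9/4)
7. 4921.875ms @ 21/4 + 703.125ms (3/4)

note 7 onset = 21/4b = 4921.875ms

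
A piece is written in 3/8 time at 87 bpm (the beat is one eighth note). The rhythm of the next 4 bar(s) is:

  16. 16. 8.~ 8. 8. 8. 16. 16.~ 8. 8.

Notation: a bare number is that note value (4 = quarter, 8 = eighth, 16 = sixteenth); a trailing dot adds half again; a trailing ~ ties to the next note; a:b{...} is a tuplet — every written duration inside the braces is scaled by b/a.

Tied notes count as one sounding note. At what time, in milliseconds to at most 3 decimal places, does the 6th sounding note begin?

1. 0.0ms @ 0 + 517.241ms (3/4)
2. 517.241ms @ 3/4 + 517.241ms (3/4)
3. 1034.483ms @ 3/2 + 2068.966ms (3)
4. 3103.448ms @ 9/2 + 1034.483ms (3/2)
5. 4137.931ms @ 6 + 1034.483ms (3/2)
6. 5172.414ms @ 15/2 + 517.241ms (3/4)
7. 5689.655ms @ 33/4 + 1551.724ms (9/4)
8. 7241.379ms @ 21/2 + 1034.483ms (3/2)

note 6 onset = 15/2b = 5172.414ms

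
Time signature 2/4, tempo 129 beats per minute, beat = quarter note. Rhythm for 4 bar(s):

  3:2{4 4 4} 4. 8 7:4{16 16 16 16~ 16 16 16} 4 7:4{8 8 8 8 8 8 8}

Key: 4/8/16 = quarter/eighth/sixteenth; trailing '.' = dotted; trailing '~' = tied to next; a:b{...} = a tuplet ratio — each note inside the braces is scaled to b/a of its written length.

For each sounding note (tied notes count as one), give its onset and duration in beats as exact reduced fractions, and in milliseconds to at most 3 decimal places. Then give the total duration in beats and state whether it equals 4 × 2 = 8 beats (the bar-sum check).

1) 0.0ms=0b +310.078ms=2/3b
2) 310.078ms=2/3b +310.078ms=2/3b
3) 620.155ms=4/3b +310.078ms=2/3b
4) 930.233ms=2b +697.674ms=3/2b
5) 1627.907ms=7/2b +232.558ms=1/2b
6) 1860.465ms=4b +66.445ms=1/7b
7) 1926.91ms=29/7b +66.445ms=1/7b
8) 1993.355ms=30/7b +66.445ms=1/7b
9) 2059.801ms=31/7b +132.89ms=2/7b
10) 2192.691ms=33/7b +66.445ms=1/7b
11) 2259.136ms=34/7b +66.445ms=1/7b
12) 2325.581ms=5b +465.116ms=1b
13) 2790.698ms=6b +132.89ms=2/7b
14) 2923.588ms=44/7b +132.89ms=2/7b
15) 3056.478ms=46/7b +132.89ms=2/7b
16) 3189.369ms=48/7b +132.89ms=2/7b
17) 3322.259ms=50/7b +132.89ms=2/7b
18) 3455.15ms=52/7b +132.89ms=2/7b
19) 3588.04ms=54/7b +132.89ms=2/7b
Σ=8b of 8 (129bpm 2/4) — PASS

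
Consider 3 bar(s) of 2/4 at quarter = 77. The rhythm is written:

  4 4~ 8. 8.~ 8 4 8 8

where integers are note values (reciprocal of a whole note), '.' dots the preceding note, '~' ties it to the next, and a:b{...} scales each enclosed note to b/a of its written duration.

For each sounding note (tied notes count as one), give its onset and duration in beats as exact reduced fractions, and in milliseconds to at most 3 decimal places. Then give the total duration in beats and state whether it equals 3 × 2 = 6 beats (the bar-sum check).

1) 0.0ms=0b +779.221ms=1b
2) 779.221ms=1b +1363.636ms=7/4b
3) 2142.857ms=11/4b +974.026ms=5/4b
4) 3116.883ms=4b +779.221ms=1b
5) 3896.104ms=5b +389.61ms=1/2b
6) 4285.714ms=11/2b +389.61ms=1/2b
Σ=6b of 6 (77bpm 2/4) — PASS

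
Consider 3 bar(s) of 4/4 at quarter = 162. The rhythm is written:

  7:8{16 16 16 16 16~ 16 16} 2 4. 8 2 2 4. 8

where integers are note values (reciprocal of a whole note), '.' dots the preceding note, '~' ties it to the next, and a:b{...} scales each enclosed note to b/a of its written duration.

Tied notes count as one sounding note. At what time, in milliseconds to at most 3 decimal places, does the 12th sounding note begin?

note 12 onset = 10b = 3703.704ms

1. 0.0ms @ 0 + 105.82ms (2/7)
2. 105.82ms @ 2/7 + 105.82ms (2/7)
3. 211.64ms @ 4/7 + 105.82ms (2/7)
4. 317.46ms @ 6/7 + 105.82ms (2/7)
5. 423.28ms @ 8/7 + 211.64ms (4/7)
6. 634.921ms @ 12/7 + 105.82ms (2/7)
7. 740.741ms @ 2 + 740.741ms (2)
8. 1481.481ms @ 4 + 555.556ms (3/2)
9. 2037.037ms @ 11/2 + 185.185ms (1/2)
10. 2222.222ms @ 6 + 740.741ms (2)
11. 2962.963ms @ 8 + 740.741ms (2)
12. 3703.704ms @ 10 + 555.556ms (3/2)
13. 4259.259ms @ 23/2 + 185.185ms (1/2)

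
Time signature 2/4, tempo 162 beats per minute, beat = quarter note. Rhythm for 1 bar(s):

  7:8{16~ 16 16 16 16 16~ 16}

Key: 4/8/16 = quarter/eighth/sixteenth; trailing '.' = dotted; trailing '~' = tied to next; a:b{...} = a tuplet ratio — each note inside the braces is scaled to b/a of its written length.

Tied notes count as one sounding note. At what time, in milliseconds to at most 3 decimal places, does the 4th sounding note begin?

1. 0.0ms @ 0 + 211.64ms (4/7)
2. 211.64ms @ 4/7 + 105.82ms (2/7)
3. 317.46ms @ 6/7 + 105.82ms (2/7)
4. 423.28ms @ 8/7 + 105.82ms (2/7)
5. 529.101ms @ 10/7 + 211.64ms (4/7)

note 4 onset = 8/7b = 423.28ms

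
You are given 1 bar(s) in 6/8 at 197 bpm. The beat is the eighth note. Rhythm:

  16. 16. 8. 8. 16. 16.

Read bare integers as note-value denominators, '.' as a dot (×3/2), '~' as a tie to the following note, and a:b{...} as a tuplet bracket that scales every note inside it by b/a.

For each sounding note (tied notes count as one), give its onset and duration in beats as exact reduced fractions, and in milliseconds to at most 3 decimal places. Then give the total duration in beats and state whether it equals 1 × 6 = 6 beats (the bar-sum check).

1) 0.0ms=0b +228.426ms=3/4b
2) 228.426ms=3/4b +228.426ms=3/4b
3) 456.853ms=3/2b +456.853ms=3/2b
4) 913.706ms=3b +456.853ms=3/2b
5) 1370.558ms=9/2b +228.426ms=3/4b
6) 1598.985ms=21/4b +228.426ms=3/4b
Σ=6b of 6 (197bpm 6/8) — PASS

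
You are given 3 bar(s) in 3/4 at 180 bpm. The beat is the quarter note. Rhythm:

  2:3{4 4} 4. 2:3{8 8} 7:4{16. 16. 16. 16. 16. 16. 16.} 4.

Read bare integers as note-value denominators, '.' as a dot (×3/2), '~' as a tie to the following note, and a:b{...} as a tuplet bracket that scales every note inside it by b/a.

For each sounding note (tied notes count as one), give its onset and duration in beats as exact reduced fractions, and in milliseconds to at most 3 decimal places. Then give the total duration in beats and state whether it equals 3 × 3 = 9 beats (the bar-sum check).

1) 0.0ms=0b +500.0ms=3/2b
2) 500.0ms=3/2b +500.0ms=3/2b
3) 1000.0ms=3b +500.0ms=3/2b
4) 1500.0ms=9/2b +250.0ms=3/4b
5) 1750.0ms=21/4b +250.0ms=3/4b
6) 2000.0ms=6b +71.429ms=3/14b
7) 2071.429ms=87/14b +71.429ms=3/14b
8) 2142.857ms=45/7b +71.429ms=3/14b
9) 2214.286ms=93/14b +71.429ms=3/14b
10) 2285.714ms=48/7b +71.429ms=3/14b
11) 2357.143ms=99/14b +71.429ms=3/14b
12) 2428.571ms=51/7b +71.429ms=3/14b
13) 2500.0ms=15/2b +500.0ms=3/2b
Σ=9b of 9 (180bpm 3/4) — PASS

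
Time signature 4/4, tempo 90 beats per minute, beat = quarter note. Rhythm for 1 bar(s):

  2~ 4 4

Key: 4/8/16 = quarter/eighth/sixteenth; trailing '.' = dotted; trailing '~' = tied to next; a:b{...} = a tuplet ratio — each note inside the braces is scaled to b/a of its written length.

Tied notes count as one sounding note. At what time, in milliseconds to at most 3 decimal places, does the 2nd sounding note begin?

1. 0.0ms @ 0 + 2000.0ms (3)
2. 2000.0ms @ 3 + 666.667ms (1)

note 2 onset = 3b = 2000.0ms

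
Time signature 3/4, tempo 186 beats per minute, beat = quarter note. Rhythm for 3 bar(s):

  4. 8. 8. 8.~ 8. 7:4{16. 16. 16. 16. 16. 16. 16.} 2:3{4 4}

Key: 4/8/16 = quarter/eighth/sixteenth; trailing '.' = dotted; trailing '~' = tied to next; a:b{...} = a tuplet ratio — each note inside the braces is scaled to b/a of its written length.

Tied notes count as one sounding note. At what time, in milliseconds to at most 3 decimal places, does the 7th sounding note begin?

note 7 onset = 69/14b = 1589.862ms

1. 0.0ms @ 0 + 483.871ms (3/2)
2. 483.871ms @ 3/2 + 241.935ms (3/4)
3. 725.806ms @ 9/4 + 241.935ms (3/4)
4. 967.742ms @ 3 + 483.871ms (3/2)
5. 1451.613ms @ 9/2 + 69.124ms (3/14)
6. 1520.737ms @ 33/7 + 69.124ms (3/14)
7. 1589.862ms @ 69/14 + 69.124ms (3/14)
8. 1658.986ms @ 36/7 + 69.124ms (3/14)
9. 1728.111ms @ 75/14 + 69.124ms (3/14)
10. 1797.235ms @ 39/7 + 69.124ms (3/14)
11. 1866.359ms @ 81/14 + 69.124ms (3/14)
12. 1935.484ms @ 6 + 483.871ms (3/2)
13. 2419.355ms @ 15/2 + 483.871ms (3/2)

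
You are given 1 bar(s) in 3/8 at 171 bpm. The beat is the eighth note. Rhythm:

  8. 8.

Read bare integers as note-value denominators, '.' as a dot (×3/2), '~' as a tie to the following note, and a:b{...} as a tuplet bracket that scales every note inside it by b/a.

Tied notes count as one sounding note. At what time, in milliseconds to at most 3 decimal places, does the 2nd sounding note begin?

note 2 onset = 3/2b = 526.316ms

1. 0.0ms @ 0 + 526.316ms (3/2)
2. 526.316ms @ 3/2 + 526.316ms (3/2)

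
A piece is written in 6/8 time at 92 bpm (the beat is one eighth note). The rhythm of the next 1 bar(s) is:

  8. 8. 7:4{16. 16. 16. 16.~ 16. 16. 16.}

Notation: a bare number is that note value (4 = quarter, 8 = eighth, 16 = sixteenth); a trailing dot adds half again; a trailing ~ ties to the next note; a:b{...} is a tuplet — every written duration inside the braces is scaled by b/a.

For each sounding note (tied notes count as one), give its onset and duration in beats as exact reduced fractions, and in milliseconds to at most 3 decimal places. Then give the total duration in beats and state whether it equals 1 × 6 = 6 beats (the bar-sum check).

1) 0.0ms=0b +978.261ms=3/2b
2) 978.261ms=3/2b +978.261ms=3/2b
3) 1956.522ms=3b +279.503ms=3/7b
4) 2236.025ms=24/7b +279.503ms=3/7b
5) 2515.528ms=27/7b +279.503ms=3/7b
6) 2795.031ms=30/7b +559.006ms=6/7b
7) 3354.037ms=36/7b +279.503ms=3/7b
8) 3633.54ms=39/7b +279.503ms=3/7b
Σ=6b of 6 (92bpm 6/8) — PASS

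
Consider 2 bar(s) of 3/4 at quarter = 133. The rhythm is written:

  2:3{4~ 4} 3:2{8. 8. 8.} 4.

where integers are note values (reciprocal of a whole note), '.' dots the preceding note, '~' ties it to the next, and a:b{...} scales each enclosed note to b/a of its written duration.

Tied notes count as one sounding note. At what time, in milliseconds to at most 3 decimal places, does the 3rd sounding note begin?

1. 0.0ms @ 0 + 1353.383ms (3)
2. 1353.383ms @ 3 + 225.564ms (1/2)
3. 1578.947ms @ 7/2 + 225.564ms (1/2)
4. 1804.511ms @ 4 + 225.564ms (1/2)
5. 2030.075ms @ 9/2 + 676.692ms (3/2)

note 3 onset = 7/2b = 1578.947ms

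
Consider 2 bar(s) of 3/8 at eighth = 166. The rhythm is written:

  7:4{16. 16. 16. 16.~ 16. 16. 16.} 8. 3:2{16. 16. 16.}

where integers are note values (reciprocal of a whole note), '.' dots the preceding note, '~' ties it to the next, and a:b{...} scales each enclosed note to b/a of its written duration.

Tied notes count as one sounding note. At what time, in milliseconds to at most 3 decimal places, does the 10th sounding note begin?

note 10 onset = 11/2b = 1987.952ms

1. 0.0ms @ 0 + 154.905ms (3/7)
2. 154.905ms @ 3/7 + 154.905ms (3/7)
3. 309.811ms @ 6/7 + 154.905ms (3/7)
4. 464.716ms @ 9/7 + 309.811ms (6/7)
5. 774.527ms @ 15/7 + 154.905ms (3/7)
6. 929.432ms @ 18/7 + 154.905ms (3/7)
7. 1084.337ms @ 3 + 542.169ms (3/2)
8. 1626.506ms @ 9/2 + 180.723ms (1/2)
9. 1807.229ms @ 5 + 180.723ms (1/2)
10. 1987.952ms @ 11/2 + 180.723ms (1/2)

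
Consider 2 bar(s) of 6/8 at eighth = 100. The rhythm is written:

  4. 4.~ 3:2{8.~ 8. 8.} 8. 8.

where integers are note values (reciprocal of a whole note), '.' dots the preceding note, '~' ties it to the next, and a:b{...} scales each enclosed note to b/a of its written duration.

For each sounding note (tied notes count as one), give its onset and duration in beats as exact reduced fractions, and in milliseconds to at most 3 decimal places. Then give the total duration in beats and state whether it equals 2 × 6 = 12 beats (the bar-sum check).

1) 0.0ms=0b +1800.0ms=3b
2) 1800.0ms=3b +3000.0ms=5b
3) 4800.0ms=8b +600.0ms=1b
4) 5400.0ms=9b +900.0ms=3/2b
5) 6300.0ms=21/2b +900.0ms=3/2b
Σ=12b of 12 (100bpm 6/8) — PASS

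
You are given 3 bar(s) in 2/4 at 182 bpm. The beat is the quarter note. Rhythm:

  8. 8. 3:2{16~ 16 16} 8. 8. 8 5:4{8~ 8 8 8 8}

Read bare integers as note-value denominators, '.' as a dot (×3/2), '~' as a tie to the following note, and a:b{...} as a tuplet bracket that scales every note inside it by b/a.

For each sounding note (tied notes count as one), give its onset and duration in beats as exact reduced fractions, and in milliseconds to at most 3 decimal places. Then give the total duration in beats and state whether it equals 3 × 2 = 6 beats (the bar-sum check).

1) 0.0ms=0b +247.253ms=3/4b
2) 247.253ms=3/4b +247.253ms=3/4b
3) 494.505ms=3/2b +109.89ms=1/3b
4) 604.396ms=11/6b +54.945ms=1/6b
5) 659.341ms=2b +247.253ms=3/4b
6) 906.593ms=11/4b +247.253ms=3/4b
7) 1153.846ms=7/2b +164.835ms=1/2b
8) 1318.681ms=4b +263.736ms=4/5b
9) 1582.418ms=24/5b +131.868ms=2/5b
10) 1714.286ms=26/5b +131.868ms=2/5b
11) 1846.154ms=28/5b +131.868ms=2/5b
Σ=6b of 6 (182bpm 2/4) — PASS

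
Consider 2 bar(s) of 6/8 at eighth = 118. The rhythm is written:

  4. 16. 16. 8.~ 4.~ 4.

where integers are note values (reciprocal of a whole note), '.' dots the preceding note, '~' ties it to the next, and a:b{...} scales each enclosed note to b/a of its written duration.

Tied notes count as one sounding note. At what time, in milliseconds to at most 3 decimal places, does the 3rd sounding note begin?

1. 0.0ms @ 0 + 1525.424ms (3)
2. 1525.424ms @ 3 + 381.356ms (3/4)
3. 1906.78ms @ 15/4 + 381.356ms (3/4)
4. 2288.136ms @ 9/2 + 3813.559ms (15/2)

note 3 onset = 15/4b = 1906.78ms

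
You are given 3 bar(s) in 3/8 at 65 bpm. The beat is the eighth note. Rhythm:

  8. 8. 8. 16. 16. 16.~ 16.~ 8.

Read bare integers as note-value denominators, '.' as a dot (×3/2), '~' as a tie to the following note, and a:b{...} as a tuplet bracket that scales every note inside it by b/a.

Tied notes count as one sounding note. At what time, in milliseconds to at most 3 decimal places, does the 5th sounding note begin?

note 5 onset = 21/4b = 4846.154ms

1. 0.0ms @ 0 + 1384.615ms (3/2)
2. 1384.615ms @ 3/2 + 1384.615ms (3/2)
3. 2769.231ms @ 3 + 1384.615ms (3/2)
4. 4153.846ms @ 9/2 + 692.308ms (3/4)
5. 4846.154ms @ 21/4 + 692.308ms (3/4)
6. 5538.462ms @ 6 + 2769.231ms (3)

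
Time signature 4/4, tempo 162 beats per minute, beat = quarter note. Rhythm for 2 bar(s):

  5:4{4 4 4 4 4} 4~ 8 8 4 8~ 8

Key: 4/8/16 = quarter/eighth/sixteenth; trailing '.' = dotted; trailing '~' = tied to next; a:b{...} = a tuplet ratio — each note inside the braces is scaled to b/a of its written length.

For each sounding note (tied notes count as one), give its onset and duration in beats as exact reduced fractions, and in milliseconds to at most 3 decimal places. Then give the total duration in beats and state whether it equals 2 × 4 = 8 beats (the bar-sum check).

1) 0.0ms=0b +296.296ms=4/5b
2) 296.296ms=4/5b +296.296ms=4/5b
3) 592.593ms=8/5b +296.296ms=4/5b
4) 888.889ms=12/5b +296.296ms=4/5b
5) 1185.185ms=16/5b +296.296ms=4/5b
6) 1481.481ms=4b +555.556ms=3/2b
7) 2037.037ms=11/2b +185.185ms=1/2b
8) 2222.222ms=6b +370.37ms=1b
9) 2592.593ms=7b +370.37ms=1b
Σ=8b of 8 (162bpm 4/4) — PASS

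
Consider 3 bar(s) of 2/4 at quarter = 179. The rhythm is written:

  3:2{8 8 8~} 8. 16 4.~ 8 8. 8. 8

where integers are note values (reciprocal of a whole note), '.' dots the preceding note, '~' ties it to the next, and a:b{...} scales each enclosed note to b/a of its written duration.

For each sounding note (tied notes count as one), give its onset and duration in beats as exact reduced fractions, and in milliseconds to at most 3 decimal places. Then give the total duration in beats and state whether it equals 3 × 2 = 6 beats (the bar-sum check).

1) 0.0ms=0b +111.732ms=1/3b
2) 111.732ms=1/3b +111.732ms=1/3b
3) 223.464ms=2/3b +363.128ms=13/12b
4) 586.592ms=7/4b +83.799ms=1/4b
5) 670.391ms=2b +670.391ms=2b
6) 1340.782ms=4b +251.397ms=3/4b
7) 1592.179ms=19/4b +251.397ms=3/4b
8) 1843.575ms=11/2b +167.598ms=1/2b
Σ=6b of 6 (179bpm 2/4) — PASS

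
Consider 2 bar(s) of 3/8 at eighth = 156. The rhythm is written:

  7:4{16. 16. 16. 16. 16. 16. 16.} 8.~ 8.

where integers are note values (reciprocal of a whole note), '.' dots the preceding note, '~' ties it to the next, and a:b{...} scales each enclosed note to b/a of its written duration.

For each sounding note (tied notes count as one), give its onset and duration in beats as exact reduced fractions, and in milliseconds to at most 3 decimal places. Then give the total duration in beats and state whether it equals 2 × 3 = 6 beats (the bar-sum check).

1) 0.0ms=0b +164.835ms=3/7b
2) 164.835ms=3/7b +164.835ms=3/7b
3) 329.67ms=6/7b +164.835ms=3/7b
4) 494.505ms=9/7b +164.835ms=3/7b
5) 659.341ms=12/7b +164.835ms=3/7b
6) 824.176ms=15/7b +164.835ms=3/7b
7) 989.011ms=18/7b +164.835ms=3/7b
8) 1153.846ms=3b +1153.846ms=3b
Σ=6b of 6 (156bpm 3/8) — PASS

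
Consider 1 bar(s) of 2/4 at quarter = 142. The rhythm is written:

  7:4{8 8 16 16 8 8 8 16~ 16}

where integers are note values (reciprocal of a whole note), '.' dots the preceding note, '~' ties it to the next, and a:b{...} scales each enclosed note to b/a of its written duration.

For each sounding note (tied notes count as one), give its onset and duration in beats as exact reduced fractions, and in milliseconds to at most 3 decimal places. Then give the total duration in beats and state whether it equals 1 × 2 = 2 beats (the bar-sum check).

1) 0.0ms=0b +120.724ms=2/7b
2) 120.724ms=2/7b +120.724ms=2/7b
3) 241.449ms=4/7b +60.362ms=1/7b
4) 301.811ms=5/7b +60.362ms=1/7b
5) 362.173ms=6/7b +120.724ms=2/7b
6) 482.897ms=8/7b +120.724ms=2/7b
7) 603.622ms=10/7b +120.724ms=2/7b
8) 724.346ms=12/7b +120.724ms=2/7b
Σ=2b of 2 (142bpm 2/4) — PASS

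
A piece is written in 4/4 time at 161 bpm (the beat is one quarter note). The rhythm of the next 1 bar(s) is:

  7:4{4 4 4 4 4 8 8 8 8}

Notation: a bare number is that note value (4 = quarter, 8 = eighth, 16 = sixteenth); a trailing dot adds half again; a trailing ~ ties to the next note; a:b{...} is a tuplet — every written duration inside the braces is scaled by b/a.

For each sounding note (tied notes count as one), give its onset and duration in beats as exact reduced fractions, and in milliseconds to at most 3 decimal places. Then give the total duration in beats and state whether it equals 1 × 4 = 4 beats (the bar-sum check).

1) 0.0ms=0b +212.955ms=4/7b
2) 212.955ms=4/7b +212.955ms=4/7b
3) 425.909ms=8/7b +212.955ms=4/7b
4) 638.864ms=12/7b +212.955ms=4/7b
5) 851.819ms=16/7b +212.955ms=4/7b
6) 1064.774ms=20/7b +106.477ms=2/7b
7) 1171.251ms=22/7b +106.477ms=2/7b
8) 1277.728ms=24/7b +106.477ms=2/7b
9) 1384.206ms=26/7b +106.477ms=2/7b
Σ=4b of 4 (161bpm 4/4) — PASS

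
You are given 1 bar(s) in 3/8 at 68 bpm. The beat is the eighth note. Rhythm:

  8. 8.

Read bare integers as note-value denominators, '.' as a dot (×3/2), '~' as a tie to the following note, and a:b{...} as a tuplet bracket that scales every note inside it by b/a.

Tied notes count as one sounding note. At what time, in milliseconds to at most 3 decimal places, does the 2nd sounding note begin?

note 2 onset = 3/2b = 1323.529ms

1. 0.0ms @ 0 + 1323.529ms (3/2)
2. 1323.529ms @ 3/2 + 1323.529ms (3/2)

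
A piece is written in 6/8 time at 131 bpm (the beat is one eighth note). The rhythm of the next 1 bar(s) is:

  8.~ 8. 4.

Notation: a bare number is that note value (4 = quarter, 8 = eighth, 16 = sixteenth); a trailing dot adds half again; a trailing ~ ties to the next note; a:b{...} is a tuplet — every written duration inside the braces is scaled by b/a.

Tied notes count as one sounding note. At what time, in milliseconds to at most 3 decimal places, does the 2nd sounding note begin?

1. 0.0ms @ 0 + 1374.046ms (3)
2. 1374.046ms @ 3 + 1374.046ms (3)

note 2 onset = 3b = 1374.046ms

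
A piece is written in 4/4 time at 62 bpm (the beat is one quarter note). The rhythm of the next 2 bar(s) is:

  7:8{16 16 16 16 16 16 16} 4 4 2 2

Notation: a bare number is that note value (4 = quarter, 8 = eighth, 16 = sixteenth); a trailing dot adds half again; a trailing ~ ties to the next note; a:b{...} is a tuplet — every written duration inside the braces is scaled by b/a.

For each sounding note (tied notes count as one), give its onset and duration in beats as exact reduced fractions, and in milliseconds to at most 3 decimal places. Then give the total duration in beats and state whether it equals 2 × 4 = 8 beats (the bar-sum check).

1) 0.0ms=0b +276.498ms=2/7b
2) 276.498ms=2/7b +276.498ms=2/7b
3) 552.995ms=4/7b +276.498ms=2/7b
4) 829.493ms=6/7b +276.498ms=2/7b
5) 1105.991ms=8/7b +276.498ms=2/7b
6) 1382.488ms=10/7b +276.498ms=2/7b
7) 1658.986ms=12/7b +276.498ms=2/7b
8) 1935.484ms=2b +967.742ms=1b
9) 2903.226ms=3b +967.742ms=1b
10) 3870.968ms=4b +1935.484ms=2b
11) 5806.452ms=6b +1935.484ms=2b
Σ=8b of 8 (62bpm 4/4) — PASS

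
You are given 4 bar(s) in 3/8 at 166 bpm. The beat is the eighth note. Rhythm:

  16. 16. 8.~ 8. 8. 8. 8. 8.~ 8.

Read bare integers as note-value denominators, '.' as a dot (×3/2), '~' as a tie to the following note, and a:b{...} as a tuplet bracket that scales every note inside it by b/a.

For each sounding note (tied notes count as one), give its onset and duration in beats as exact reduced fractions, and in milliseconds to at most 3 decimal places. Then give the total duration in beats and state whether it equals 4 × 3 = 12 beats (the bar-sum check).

1) 0.0ms=0b +271.084ms=3/4b
2) 271.084ms=3/4b +271.084ms=3/4b
3) 542.169ms=3/2b +1084.337ms=3b
4) 1626.506ms=9/2b +542.169ms=3/2b
5) 2168.675ms=6b +542.169ms=3/2b
6) 2710.843ms=15/2b +542.169ms=3/2b
7) 3253.012ms=9b +1084.337ms=3b
Σ=12b of 12 (166bpm 3/8) — PASS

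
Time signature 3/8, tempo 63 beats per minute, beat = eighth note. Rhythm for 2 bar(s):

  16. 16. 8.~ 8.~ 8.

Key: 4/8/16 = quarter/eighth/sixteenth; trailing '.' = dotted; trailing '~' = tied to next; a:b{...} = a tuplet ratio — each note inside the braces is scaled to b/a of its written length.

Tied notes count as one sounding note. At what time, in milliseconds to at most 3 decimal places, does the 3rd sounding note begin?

1. 0.0ms @ 0 + 714.286ms (3/4)
2. 714.286ms @ 3/4 + 714.286ms (3/4)
3. 1428.571ms @ 3/2 + 4285.714ms (9/2)

note 3 onset = 3/2b = 1428.571ms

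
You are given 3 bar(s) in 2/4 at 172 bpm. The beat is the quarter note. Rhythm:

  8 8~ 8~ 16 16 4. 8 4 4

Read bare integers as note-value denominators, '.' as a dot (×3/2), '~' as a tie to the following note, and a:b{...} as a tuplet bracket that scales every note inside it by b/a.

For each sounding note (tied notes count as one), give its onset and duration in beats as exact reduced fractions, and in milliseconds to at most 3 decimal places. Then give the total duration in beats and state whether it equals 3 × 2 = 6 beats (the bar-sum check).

1) 0.0ms=0b +174.419ms=1/2b
2) 174.419ms=1/2b +436.047ms=5/4b
3) 610.465ms=7/4b +87.209ms=1/4b
4) 697.674ms=2b +523.256ms=3/2b
5) 1220.93ms=7/2b +174.419ms=1/2b
6) 1395.349ms=4b +348.837ms=1b
7) 1744.186ms=5b +348.837ms=1b
Σ=6b of 6 (172bpm 2/4) — PASS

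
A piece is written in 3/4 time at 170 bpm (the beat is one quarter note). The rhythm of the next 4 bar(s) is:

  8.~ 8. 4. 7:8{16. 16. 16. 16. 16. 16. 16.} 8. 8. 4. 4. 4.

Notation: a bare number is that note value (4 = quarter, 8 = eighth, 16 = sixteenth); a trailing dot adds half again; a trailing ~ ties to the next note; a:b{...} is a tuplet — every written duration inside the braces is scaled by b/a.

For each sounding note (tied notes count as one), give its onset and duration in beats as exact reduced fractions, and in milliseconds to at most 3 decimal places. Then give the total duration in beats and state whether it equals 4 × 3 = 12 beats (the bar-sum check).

1) 0.0ms=0b +529.412ms=3/2b
2) 529.412ms=3/2b +529.412ms=3/2b
3) 1058.824ms=3b +151.261ms=3/7b
4) 1210.084ms=24/7b +151.261ms=3/7b
5) 1361.345ms=27/7b +151.261ms=3/7b
6) 1512.605ms=30/7b +151.261ms=3/7b
7) 1663.866ms=33/7b +151.261ms=3/7b
8) 1815.126ms=36/7b +151.261ms=3/7b
9) 1966.387ms=39/7b +151.261ms=3/7b
10) 2117.647ms=6b +264.706ms=3/4b
11) 2382.353ms=27/4b +264.706ms=3/4b
12) 2647.059ms=15/2b +529.412ms=3/2b
13) 3176.471ms=9b +529.412ms=3/2b
14) 3705.882ms=21/2b +529.412ms=3/2b
Σ=12b of 12 (170bpm 3/4) — PASS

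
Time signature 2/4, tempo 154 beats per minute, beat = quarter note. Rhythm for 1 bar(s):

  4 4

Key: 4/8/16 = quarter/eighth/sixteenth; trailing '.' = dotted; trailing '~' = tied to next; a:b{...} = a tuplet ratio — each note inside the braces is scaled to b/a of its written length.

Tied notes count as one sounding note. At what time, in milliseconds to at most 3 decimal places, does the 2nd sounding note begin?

1. 0.0ms @ 0 + 389.61ms (1)
2. 389.61ms @ 1 + 389.61ms (1)

note 2 onset = 1b = 389.61ms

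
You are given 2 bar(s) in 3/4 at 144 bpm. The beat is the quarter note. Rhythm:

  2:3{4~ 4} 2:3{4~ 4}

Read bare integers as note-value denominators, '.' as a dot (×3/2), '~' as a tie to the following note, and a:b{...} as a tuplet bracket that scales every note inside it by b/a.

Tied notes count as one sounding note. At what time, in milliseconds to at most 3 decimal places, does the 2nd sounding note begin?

note 2 onset = 3b = 1250.0ms

1. 0.0ms @ 0 + 1250.0ms (3)
2. 1250.0ms @ 3 + 1250.0ms (3)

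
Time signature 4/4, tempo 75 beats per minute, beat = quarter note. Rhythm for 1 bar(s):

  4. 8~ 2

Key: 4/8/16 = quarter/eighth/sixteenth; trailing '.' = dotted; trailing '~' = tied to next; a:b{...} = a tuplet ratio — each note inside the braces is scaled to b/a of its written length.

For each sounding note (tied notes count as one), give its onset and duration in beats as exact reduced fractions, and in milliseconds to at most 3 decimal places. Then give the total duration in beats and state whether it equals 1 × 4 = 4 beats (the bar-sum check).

1) 0.0ms=0b +1200.0ms=3/2b
2) 1200.0ms=3/2b +2000.0ms=5/2b
Σ=4b of 4 (75bpm 4/4) — PASS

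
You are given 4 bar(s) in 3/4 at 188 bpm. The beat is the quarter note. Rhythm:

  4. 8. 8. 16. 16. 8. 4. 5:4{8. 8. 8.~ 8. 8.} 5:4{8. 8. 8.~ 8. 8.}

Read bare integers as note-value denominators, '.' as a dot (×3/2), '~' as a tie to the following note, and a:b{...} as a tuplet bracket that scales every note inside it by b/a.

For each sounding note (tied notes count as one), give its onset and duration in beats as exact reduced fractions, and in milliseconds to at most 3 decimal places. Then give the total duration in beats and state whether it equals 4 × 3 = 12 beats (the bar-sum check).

1) 0.0ms=0b +478.723ms=3/2b
2) 478.723ms=3/2b +239.362ms=3/4b
3) 718.085ms=9/4b +239.362ms=3/4b
4) 957.447ms=3b +119.681ms=3/8b
5) 1077.128ms=27/8b +119.681ms=3/8b
6) 1196.809ms=15/4b +239.362ms=3/4b
7) 1436.17ms=9/2b +478.723ms=3/2b
8) 1914.894ms=6b +191.489ms=3/5b
9) 2106.383ms=33/5b +191.489ms=3/5b
10) 2297.872ms=36/5b +382.979ms=6/5b
11) 2680.851ms=42/5b +191.489ms=3/5b
12) 2872.34ms=9b +191.489ms=3/5b
13) 3063.83ms=48/5b +191.489ms=3/5b
14) 3255.319ms=51/5b +382.979ms=6/5b
15) 3638.298ms=57/5b +191.489ms=3/5b
Σ=12b of 12 (188bpm 3/4) — PASS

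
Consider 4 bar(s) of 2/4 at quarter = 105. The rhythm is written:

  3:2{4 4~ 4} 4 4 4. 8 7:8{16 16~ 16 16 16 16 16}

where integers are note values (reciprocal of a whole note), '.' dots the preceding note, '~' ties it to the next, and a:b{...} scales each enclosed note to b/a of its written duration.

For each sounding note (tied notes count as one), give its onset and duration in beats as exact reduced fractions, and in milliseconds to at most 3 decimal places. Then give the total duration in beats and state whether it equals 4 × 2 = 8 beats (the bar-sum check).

1) 0.0ms=0b +380.952ms=2/3b
2) 380.952ms=2/3b +761.905ms=4/3b
3) 1142.857ms=2b +571.429ms=1b
4) 1714.286ms=3b +571.429ms=1b
5) 2285.714ms=4b +857.143ms=3/2b
6) 3142.857ms=11/2b +285.714ms=1/2b
7) 3428.571ms=6b +163.265ms=2/7b
8) 3591.837ms=44/7b +326.531ms=4/7b
9) 3918.367ms=48/7b +163.265ms=2/7b
10) 4081.633ms=50/7b +163.265ms=2/7b
11) 4244.898ms=52/7b +163.265ms=2/7b
12) 4408.163ms=54/7b +163.265ms=2/7b
Σ=8b of 8 (105bpm 2/4) — PASS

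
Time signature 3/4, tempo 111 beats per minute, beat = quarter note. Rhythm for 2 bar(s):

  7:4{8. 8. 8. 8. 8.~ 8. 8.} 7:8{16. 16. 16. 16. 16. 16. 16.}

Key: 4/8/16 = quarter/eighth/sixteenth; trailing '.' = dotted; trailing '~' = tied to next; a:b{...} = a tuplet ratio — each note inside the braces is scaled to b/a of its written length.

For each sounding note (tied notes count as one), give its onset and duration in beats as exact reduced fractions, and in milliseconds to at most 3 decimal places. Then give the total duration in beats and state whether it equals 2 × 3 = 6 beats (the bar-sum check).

1) 0.0ms=0b +231.66ms=3/7b
2) 231.66ms=3/7b +231.66ms=3/7b
3) 463.32ms=6/7b +231.66ms=3/7b
4) 694.981ms=9/7b +231.66ms=3/7b
5) 926.641ms=12/7b +463.32ms=6/7b
6) 1389.961ms=18/7b +231.66ms=3/7b
7) 1621.622ms=3b +231.66ms=3/7b
8) 1853.282ms=24/7b +231.66ms=3/7b
9) 2084.942ms=27/7b +231.66ms=3/7b
10) 2316.602ms=30/7b +231.66ms=3/7b
11) 2548.263ms=33/7b +231.66ms=3/7b
12) 2779.923ms=36/7b +231.66ms=3/7b
13) 3011.583ms=39/7b +231.66ms=3/7b
Σ=6b of 6 (111bpm 3/4) — PASS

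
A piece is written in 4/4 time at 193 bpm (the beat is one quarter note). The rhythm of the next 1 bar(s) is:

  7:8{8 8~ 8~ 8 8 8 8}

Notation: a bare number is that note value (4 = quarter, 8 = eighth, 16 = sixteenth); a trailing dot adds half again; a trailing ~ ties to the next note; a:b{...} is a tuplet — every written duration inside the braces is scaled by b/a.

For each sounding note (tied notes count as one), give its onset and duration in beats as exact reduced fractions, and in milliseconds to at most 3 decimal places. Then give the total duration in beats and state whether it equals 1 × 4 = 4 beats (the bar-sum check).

1) 0.0ms=0b +177.646ms=4/7b
2) 177.646ms=4/7b +532.939ms=12/7b
3) 710.585ms=16/7b +177.646ms=4/7b
4) 888.231ms=20/7b +177.646ms=4/7b
5) 1065.877ms=24/7b +177.646ms=4/7b
Σ=4b of 4 (193bpm 4/4) — PASS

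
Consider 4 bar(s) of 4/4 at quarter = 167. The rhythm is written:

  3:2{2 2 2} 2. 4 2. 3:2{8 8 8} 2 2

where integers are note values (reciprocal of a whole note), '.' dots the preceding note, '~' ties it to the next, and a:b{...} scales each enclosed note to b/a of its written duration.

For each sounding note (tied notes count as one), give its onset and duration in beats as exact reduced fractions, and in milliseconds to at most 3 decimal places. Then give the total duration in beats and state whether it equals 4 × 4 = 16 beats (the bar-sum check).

1) 0.0ms=0b +479.042ms=4/3b
2) 479.042ms=4/3b +479.042ms=4/3b
3) 958.084ms=8/3b +479.042ms=4/3b
4) 1437.126ms=4b +1077.844ms=3b
5) 2514.97ms=7b +359.281ms=1b
6) 2874.251ms=8b +1077.844ms=3b
7) 3952.096ms=11b +119.76ms=1/3b
8) 4071.856ms=34/3b +119.76ms=1/3b
9) 4191.617ms=35/3b +119.76ms=1/3b
10) 4311.377ms=12b +718.563ms=2b
11) 5029.94ms=14b +718.563ms=2b
Σ=16b of 16 (167bpm 4/4) — PASS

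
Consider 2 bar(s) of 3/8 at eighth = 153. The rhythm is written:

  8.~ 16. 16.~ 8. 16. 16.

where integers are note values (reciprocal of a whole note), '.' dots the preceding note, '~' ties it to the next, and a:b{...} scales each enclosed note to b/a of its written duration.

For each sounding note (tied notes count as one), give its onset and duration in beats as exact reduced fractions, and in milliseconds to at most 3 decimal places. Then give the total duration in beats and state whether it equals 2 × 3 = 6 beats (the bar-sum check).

1) 0.0ms=0b +882.353ms=9/4b
2) 882.353ms=9/4b +882.353ms=9/4b
3) 1764.706ms=9/2b +294.118ms=3/4b
4) 2058.824ms=21/4b +294.118ms=3/4b
Σ=6b of 6 (153bpm 3/8) — PASS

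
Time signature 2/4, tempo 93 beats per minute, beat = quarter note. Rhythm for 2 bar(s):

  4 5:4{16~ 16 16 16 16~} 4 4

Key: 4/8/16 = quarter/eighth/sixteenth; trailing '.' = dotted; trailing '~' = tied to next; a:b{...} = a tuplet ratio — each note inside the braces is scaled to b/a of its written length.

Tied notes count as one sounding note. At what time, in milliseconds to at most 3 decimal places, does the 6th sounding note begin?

note 6 onset = 3b = 1935.484ms

1. 0.0ms @ 0 + 645.161ms (1)
2. 645.161ms @ 1 + 258.065ms (2/5)
3. 903.226ms @ 7/5 + 129.032ms (1/5)
4. 1032.258ms @ 8/5 + 129.032ms (1/5)
5. 1161.29ms @ 9/5 + 774.194ms (6/5)
6. 1935.484ms @ 3 + 645.161ms (1)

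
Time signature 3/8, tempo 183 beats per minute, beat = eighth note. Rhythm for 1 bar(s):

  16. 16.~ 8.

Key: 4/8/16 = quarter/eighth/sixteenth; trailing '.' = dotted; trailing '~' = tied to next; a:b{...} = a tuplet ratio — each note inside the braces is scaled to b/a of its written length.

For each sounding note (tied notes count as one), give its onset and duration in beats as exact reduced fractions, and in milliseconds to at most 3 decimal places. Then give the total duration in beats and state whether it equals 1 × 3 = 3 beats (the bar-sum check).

1) 0.0ms=0b +245.902ms=3/4b
2) 245.902ms=3/4b +737.705ms=9/4b
Σ=3b of 3 (183bpm 3/8) — PASS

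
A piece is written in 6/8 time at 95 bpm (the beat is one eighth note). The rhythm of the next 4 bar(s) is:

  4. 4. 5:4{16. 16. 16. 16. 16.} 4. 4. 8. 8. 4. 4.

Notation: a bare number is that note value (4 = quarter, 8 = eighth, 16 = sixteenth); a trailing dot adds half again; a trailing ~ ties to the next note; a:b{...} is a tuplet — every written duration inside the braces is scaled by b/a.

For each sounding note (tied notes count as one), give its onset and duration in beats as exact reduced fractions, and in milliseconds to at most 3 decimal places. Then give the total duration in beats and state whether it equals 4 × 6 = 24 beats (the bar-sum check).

1) 0.0ms=0b +1894.737ms=3b
2) 1894.737ms=3b +1894.737ms=3b
3) 3789.474ms=6b +378.947ms=3/5b
4) 4168.421ms=33/5b +378.947ms=3/5b
5) 4547.368ms=36/5b +378.947ms=3/5b
6) 4926.316ms=39/5b +378.947ms=3/5b
7) 5305.263ms=42/5b +378.947ms=3/5b
8) 5684.211ms=9b +1894.737ms=3b
9) 7578.947ms=12b +1894.737ms=3b
10) 9473.684ms=15b +947.368ms=3/2b
11) 10421.053ms=33/2b +947.368ms=3/2b
12) 11368.421ms=18b +1894.737ms=3b
13) 13263.158ms=21b +1894.737ms=3b
Σ=24b of 24 (95bpm 6/8) — PASS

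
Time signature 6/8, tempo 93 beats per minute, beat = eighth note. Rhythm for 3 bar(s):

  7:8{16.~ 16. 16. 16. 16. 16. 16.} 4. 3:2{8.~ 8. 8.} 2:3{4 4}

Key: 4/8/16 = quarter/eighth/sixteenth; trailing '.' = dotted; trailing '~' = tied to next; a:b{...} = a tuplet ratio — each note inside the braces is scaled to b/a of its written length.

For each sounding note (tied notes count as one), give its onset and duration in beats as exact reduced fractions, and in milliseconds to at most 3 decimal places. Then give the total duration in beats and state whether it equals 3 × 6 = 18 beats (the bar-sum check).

1) 0.0ms=0b +1105.991ms=12/7b
2) 1105.991ms=12/7b +552.995ms=6/7b
3) 1658.986ms=18/7b +552.995ms=6/7b
4) 2211.982ms=24/7b +552.995ms=6/7b
5) 2764.977ms=30/7b +552.995ms=6/7b
6) 3317.972ms=36/7b +552.995ms=6/7b
7) 3870.968ms=6b +1935.484ms=3b
8) 5806.452ms=9b +1290.323ms=2b
9) 7096.774ms=11b +645.161ms=1b
10) 7741.935ms=12b +1935.484ms=3b
11) 9677.419ms=15b +1935.484ms=3b
Σ=18b of 18 (93bpm 6/8) — PASS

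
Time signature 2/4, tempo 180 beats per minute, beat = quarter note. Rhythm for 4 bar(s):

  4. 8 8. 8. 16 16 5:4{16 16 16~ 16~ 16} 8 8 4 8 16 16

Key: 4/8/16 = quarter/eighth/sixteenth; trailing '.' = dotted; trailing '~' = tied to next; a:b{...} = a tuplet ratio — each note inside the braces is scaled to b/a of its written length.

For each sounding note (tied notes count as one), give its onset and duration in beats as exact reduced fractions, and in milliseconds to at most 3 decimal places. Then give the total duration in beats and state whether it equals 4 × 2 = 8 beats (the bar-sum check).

1) 0.0ms=0b +500.0ms=3/2b
2) 500.0ms=3/2b +166.667ms=1/2b
3) 666.667ms=2b +250.0ms=3/4b
4) 916.667ms=11/4b +250.0ms=3/4b
5) 1166.667ms=7/2b +83.333ms=1/4b
6) 1250.0ms=15/4b +83.333ms=1/4b
7) 1333.333ms=4b +66.667ms=1/5b
8) 1400.0ms=21/5b +66.667ms=1/5b
9) 1466.667ms=22/5b +200.0ms=3/5b
10) 1666.667ms=5b +166.667ms=1/2b
11) 1833.333ms=11/2b +166.667ms=1/2b
12) 2000.0ms=6b +333.333ms=1b
13) 2333.333ms=7b +166.667ms=1/2b
14) 2500.0ms=15/2b +83.333ms=1/4b
15) 2583.333ms=31/4b +83.333ms=1/4b
Σ=8b of 8 (180bpm 2/4) — PASS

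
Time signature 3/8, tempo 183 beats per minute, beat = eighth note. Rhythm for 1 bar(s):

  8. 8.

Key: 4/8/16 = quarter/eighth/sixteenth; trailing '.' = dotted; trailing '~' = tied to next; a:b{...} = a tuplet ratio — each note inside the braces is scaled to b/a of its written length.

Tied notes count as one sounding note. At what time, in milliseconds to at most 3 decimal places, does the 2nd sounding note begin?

1. 0.0ms @ 0 + 491.803ms (3/2)
2. 491.803ms @ 3/2 + 491.803ms (3/2)

note 2 onset = 3/2b = 491.803ms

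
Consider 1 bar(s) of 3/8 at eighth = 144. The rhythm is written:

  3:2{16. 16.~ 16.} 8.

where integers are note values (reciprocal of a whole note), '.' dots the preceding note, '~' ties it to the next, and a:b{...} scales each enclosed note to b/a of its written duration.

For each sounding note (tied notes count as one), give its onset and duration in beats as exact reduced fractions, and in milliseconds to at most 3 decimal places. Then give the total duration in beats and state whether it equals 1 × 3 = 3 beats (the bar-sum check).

1) 0.0ms=0b +208.333ms=1/2b
2) 208.333ms=1/2b +416.667ms=1b
3) 625.0ms=3/2b +625.0ms=3/2b
Σ=3b of 3 (144bpm 3/8) — PASS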